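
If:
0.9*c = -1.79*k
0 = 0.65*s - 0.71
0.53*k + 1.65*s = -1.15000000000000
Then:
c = 11.08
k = -5.57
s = 1.09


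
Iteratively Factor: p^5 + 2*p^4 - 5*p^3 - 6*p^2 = (p)*(p^4 + 2*p^3 - 5*p^2 - 6*p) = p*(p + 3)*(p^3 - p^2 - 2*p) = p*(p - 2)*(p + 3)*(p^2 + p) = p*(p - 2)*(p + 1)*(p + 3)*(p)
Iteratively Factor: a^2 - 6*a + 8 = (a - 2)*(a - 4)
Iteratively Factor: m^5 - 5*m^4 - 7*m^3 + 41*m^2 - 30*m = (m)*(m^4 - 5*m^3 - 7*m^2 + 41*m - 30) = m*(m - 2)*(m^3 - 3*m^2 - 13*m + 15) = m*(m - 2)*(m + 3)*(m^2 - 6*m + 5) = m*(m - 2)*(m - 1)*(m + 3)*(m - 5)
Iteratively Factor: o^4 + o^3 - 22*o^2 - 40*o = (o)*(o^3 + o^2 - 22*o - 40) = o*(o + 4)*(o^2 - 3*o - 10) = o*(o + 2)*(o + 4)*(o - 5)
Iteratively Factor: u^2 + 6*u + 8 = (u + 4)*(u + 2)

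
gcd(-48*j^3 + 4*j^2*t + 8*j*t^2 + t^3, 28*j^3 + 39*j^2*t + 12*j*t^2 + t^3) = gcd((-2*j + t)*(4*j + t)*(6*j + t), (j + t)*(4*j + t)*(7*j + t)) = 4*j + t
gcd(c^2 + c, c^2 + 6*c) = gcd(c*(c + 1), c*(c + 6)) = c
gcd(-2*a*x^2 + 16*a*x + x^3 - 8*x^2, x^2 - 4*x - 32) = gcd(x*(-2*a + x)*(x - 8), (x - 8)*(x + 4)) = x - 8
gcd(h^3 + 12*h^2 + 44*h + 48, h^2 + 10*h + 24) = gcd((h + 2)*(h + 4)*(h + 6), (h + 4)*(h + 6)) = h^2 + 10*h + 24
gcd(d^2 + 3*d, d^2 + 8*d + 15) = d + 3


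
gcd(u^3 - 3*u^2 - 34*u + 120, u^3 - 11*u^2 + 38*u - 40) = u^2 - 9*u + 20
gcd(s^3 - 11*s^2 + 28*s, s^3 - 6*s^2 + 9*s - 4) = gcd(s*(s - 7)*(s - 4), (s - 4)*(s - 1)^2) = s - 4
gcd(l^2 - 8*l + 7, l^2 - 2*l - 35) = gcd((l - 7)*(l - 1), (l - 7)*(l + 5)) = l - 7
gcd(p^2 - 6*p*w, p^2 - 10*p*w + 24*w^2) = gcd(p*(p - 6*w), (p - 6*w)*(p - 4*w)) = p - 6*w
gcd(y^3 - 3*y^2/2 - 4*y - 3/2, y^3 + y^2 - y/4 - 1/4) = y^2 + 3*y/2 + 1/2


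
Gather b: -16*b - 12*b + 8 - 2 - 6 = -28*b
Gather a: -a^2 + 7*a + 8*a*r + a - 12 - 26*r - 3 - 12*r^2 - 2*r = -a^2 + a*(8*r + 8) - 12*r^2 - 28*r - 15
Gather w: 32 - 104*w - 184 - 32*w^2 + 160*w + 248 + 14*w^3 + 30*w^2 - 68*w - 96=14*w^3 - 2*w^2 - 12*w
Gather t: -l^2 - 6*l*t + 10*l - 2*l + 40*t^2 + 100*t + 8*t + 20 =-l^2 + 8*l + 40*t^2 + t*(108 - 6*l) + 20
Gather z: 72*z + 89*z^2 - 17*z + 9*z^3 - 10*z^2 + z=9*z^3 + 79*z^2 + 56*z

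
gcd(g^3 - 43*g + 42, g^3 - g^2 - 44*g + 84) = g^2 + g - 42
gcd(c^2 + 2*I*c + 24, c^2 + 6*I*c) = c + 6*I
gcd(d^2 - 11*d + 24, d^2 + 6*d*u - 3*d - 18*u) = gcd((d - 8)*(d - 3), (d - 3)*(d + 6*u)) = d - 3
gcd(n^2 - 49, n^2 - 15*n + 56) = n - 7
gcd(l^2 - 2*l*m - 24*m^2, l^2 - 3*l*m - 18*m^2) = l - 6*m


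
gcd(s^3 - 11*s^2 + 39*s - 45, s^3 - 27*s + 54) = s^2 - 6*s + 9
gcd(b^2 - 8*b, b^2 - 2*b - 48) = b - 8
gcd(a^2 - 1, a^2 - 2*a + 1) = a - 1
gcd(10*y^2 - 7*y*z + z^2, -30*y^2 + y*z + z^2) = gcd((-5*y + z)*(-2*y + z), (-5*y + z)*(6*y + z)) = 5*y - z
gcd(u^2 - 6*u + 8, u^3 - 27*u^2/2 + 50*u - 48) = u - 4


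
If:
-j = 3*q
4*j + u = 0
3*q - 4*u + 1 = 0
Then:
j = -1/15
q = 1/45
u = 4/15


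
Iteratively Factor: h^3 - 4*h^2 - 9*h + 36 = (h - 4)*(h^2 - 9) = (h - 4)*(h - 3)*(h + 3)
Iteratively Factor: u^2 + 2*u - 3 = (u + 3)*(u - 1)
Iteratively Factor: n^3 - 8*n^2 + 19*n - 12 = (n - 1)*(n^2 - 7*n + 12) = (n - 4)*(n - 1)*(n - 3)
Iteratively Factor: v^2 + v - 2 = (v - 1)*(v + 2)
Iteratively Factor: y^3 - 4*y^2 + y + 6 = (y - 3)*(y^2 - y - 2) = (y - 3)*(y + 1)*(y - 2)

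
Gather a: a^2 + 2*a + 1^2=a^2 + 2*a + 1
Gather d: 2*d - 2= 2*d - 2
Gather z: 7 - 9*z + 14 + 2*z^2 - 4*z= 2*z^2 - 13*z + 21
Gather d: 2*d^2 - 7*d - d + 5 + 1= 2*d^2 - 8*d + 6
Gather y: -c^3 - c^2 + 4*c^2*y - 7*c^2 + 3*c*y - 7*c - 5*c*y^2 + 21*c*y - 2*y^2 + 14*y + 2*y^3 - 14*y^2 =-c^3 - 8*c^2 - 7*c + 2*y^3 + y^2*(-5*c - 16) + y*(4*c^2 + 24*c + 14)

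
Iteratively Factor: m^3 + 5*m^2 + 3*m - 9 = (m + 3)*(m^2 + 2*m - 3) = (m - 1)*(m + 3)*(m + 3)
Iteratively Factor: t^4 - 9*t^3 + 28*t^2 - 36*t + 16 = (t - 4)*(t^3 - 5*t^2 + 8*t - 4) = (t - 4)*(t - 1)*(t^2 - 4*t + 4) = (t - 4)*(t - 2)*(t - 1)*(t - 2)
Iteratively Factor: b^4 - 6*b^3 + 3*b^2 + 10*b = (b - 2)*(b^3 - 4*b^2 - 5*b) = (b - 5)*(b - 2)*(b^2 + b) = (b - 5)*(b - 2)*(b + 1)*(b)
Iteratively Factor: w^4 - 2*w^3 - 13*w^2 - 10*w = (w + 1)*(w^3 - 3*w^2 - 10*w) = (w - 5)*(w + 1)*(w^2 + 2*w) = w*(w - 5)*(w + 1)*(w + 2)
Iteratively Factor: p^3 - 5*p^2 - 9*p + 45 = (p + 3)*(p^2 - 8*p + 15) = (p - 5)*(p + 3)*(p - 3)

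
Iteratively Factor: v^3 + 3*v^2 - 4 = (v + 2)*(v^2 + v - 2) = (v - 1)*(v + 2)*(v + 2)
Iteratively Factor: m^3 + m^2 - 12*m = (m - 3)*(m^2 + 4*m) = (m - 3)*(m + 4)*(m)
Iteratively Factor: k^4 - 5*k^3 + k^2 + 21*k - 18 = (k - 3)*(k^3 - 2*k^2 - 5*k + 6) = (k - 3)^2*(k^2 + k - 2) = (k - 3)^2*(k + 2)*(k - 1)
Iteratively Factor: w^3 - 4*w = (w + 2)*(w^2 - 2*w) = w*(w + 2)*(w - 2)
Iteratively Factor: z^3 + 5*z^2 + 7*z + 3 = (z + 1)*(z^2 + 4*z + 3) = (z + 1)*(z + 3)*(z + 1)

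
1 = 1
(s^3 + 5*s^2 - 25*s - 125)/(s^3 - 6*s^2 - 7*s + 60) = (s^2 + 10*s + 25)/(s^2 - s - 12)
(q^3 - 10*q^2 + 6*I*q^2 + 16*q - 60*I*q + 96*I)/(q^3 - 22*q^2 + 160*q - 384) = (q^2 + q*(-2 + 6*I) - 12*I)/(q^2 - 14*q + 48)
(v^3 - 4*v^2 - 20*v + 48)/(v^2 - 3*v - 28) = (v^2 - 8*v + 12)/(v - 7)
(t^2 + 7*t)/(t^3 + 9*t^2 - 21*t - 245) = t/(t^2 + 2*t - 35)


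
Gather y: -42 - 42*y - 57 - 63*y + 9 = -105*y - 90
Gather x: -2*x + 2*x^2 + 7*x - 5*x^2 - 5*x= -3*x^2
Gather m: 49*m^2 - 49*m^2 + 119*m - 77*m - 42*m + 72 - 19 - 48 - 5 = 0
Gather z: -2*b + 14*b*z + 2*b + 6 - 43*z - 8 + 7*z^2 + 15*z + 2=7*z^2 + z*(14*b - 28)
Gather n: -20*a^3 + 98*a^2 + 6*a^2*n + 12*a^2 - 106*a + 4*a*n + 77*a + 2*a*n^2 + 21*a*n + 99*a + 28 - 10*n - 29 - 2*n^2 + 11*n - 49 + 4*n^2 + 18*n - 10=-20*a^3 + 110*a^2 + 70*a + n^2*(2*a + 2) + n*(6*a^2 + 25*a + 19) - 60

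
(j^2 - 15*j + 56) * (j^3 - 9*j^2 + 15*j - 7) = j^5 - 24*j^4 + 206*j^3 - 736*j^2 + 945*j - 392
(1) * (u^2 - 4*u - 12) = u^2 - 4*u - 12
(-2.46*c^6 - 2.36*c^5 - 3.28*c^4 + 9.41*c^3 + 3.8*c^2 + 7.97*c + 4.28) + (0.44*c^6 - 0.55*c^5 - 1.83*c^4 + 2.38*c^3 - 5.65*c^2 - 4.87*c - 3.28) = -2.02*c^6 - 2.91*c^5 - 5.11*c^4 + 11.79*c^3 - 1.85*c^2 + 3.1*c + 1.0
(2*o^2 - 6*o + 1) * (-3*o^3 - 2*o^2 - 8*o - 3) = -6*o^5 + 14*o^4 - 7*o^3 + 40*o^2 + 10*o - 3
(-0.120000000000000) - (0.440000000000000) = -0.560000000000000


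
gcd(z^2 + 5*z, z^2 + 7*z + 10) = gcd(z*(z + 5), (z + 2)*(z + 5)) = z + 5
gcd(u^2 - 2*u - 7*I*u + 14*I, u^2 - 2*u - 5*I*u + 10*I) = u - 2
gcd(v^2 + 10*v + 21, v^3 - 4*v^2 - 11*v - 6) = 1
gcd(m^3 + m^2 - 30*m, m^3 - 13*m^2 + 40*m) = m^2 - 5*m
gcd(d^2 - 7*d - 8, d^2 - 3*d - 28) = 1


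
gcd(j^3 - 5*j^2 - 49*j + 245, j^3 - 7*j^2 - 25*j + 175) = j^2 - 12*j + 35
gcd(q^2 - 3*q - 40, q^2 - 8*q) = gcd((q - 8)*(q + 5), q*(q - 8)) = q - 8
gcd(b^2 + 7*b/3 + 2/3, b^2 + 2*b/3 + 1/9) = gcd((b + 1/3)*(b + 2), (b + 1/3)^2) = b + 1/3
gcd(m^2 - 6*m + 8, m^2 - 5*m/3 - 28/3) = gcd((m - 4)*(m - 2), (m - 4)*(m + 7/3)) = m - 4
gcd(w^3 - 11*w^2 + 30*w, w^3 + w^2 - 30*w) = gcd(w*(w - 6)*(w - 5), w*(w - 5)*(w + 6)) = w^2 - 5*w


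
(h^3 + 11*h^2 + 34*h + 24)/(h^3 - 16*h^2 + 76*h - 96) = (h^3 + 11*h^2 + 34*h + 24)/(h^3 - 16*h^2 + 76*h - 96)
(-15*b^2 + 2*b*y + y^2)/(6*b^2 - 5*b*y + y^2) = (5*b + y)/(-2*b + y)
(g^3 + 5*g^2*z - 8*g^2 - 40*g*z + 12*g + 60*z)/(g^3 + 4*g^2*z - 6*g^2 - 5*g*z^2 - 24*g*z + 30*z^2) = (2 - g)/(-g + z)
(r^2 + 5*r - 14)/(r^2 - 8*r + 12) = (r + 7)/(r - 6)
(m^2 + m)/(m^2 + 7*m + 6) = m/(m + 6)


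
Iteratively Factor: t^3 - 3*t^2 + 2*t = (t)*(t^2 - 3*t + 2) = t*(t - 1)*(t - 2)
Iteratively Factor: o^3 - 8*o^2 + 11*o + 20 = (o + 1)*(o^2 - 9*o + 20) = (o - 5)*(o + 1)*(o - 4)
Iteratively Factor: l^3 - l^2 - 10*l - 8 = (l + 2)*(l^2 - 3*l - 4) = (l - 4)*(l + 2)*(l + 1)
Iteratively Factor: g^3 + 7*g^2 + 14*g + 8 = (g + 1)*(g^2 + 6*g + 8) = (g + 1)*(g + 4)*(g + 2)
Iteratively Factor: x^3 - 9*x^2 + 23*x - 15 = (x - 1)*(x^2 - 8*x + 15) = (x - 5)*(x - 1)*(x - 3)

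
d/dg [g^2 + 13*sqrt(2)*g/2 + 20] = 2*g + 13*sqrt(2)/2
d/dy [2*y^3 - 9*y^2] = 6*y*(y - 3)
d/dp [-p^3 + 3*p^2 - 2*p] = -3*p^2 + 6*p - 2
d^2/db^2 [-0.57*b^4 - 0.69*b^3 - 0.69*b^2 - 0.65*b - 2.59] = -6.84*b^2 - 4.14*b - 1.38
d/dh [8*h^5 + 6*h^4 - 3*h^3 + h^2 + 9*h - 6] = 40*h^4 + 24*h^3 - 9*h^2 + 2*h + 9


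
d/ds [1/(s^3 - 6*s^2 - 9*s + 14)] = 3*(-s^2 + 4*s + 3)/(s^3 - 6*s^2 - 9*s + 14)^2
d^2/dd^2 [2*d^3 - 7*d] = 12*d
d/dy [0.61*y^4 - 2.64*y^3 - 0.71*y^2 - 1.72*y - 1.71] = 2.44*y^3 - 7.92*y^2 - 1.42*y - 1.72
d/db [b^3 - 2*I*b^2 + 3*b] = 3*b^2 - 4*I*b + 3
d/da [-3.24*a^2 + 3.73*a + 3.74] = 3.73 - 6.48*a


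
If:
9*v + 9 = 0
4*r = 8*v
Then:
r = -2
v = -1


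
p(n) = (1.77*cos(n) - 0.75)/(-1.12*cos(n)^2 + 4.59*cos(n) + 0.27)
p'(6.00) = 0.09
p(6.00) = 0.26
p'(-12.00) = -0.19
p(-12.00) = 0.22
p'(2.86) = -0.08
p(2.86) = 0.47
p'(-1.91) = 2.32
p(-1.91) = 0.97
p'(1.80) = -6.22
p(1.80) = 1.39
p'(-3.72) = -0.19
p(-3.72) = 0.51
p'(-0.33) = 0.10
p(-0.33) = 0.26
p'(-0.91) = 0.40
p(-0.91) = 0.13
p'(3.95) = 0.37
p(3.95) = 0.57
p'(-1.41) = 3.84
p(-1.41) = -0.48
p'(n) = (-2.24*sin(n)*cos(n) + 4.59*sin(n))*(1.77*cos(n) - 0.75)/(-1.12*cos(n)^2 + 4.59*cos(n) + 0.27)^2 - 1.77*sin(n)/(-1.12*cos(n)^2 + 4.59*cos(n) + 0.27) = (-1.9824*cos(n)^2 + 1.68*cos(n) - 3.9204)*sin(n)/(1.2544*cos(n)^4 - 10.2816*cos(n)^3 + 20.4633*cos(n)^2 + 2.4786*cos(n) + 0.0729)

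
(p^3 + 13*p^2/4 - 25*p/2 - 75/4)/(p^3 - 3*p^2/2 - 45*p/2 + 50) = (4*p^2 - 7*p - 15)/(2*(2*p^2 - 13*p + 20))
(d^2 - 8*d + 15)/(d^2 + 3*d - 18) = (d - 5)/(d + 6)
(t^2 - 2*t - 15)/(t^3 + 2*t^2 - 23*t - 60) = 1/(t + 4)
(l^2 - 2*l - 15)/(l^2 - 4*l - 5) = (l + 3)/(l + 1)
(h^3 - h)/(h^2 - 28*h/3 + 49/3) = 3*h*(h^2 - 1)/(3*h^2 - 28*h + 49)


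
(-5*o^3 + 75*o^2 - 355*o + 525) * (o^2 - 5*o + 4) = -5*o^5 + 100*o^4 - 750*o^3 + 2600*o^2 - 4045*o + 2100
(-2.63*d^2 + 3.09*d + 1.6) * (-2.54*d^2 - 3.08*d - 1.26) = 6.6802*d^4 + 0.251800000000001*d^3 - 10.2674*d^2 - 8.8214*d - 2.016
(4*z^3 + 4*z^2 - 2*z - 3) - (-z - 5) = 4*z^3 + 4*z^2 - z + 2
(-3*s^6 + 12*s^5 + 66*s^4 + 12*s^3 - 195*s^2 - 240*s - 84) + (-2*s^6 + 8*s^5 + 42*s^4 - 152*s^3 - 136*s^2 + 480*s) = -5*s^6 + 20*s^5 + 108*s^4 - 140*s^3 - 331*s^2 + 240*s - 84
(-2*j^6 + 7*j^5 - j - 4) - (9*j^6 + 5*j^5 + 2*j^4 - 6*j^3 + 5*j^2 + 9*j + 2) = -11*j^6 + 2*j^5 - 2*j^4 + 6*j^3 - 5*j^2 - 10*j - 6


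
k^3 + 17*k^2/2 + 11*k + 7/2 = (k + 1/2)*(k + 1)*(k + 7)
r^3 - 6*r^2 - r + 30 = (r - 5)*(r - 3)*(r + 2)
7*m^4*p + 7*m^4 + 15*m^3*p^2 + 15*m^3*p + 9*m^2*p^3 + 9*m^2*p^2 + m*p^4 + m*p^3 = (m + p)^2*(7*m + p)*(m*p + m)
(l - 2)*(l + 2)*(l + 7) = l^3 + 7*l^2 - 4*l - 28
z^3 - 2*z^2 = z^2*(z - 2)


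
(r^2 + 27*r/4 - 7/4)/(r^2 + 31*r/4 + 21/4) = (4*r - 1)/(4*r + 3)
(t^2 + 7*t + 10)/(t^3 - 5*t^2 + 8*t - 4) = (t^2 + 7*t + 10)/(t^3 - 5*t^2 + 8*t - 4)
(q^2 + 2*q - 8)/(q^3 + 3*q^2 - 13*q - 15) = (q^2 + 2*q - 8)/(q^3 + 3*q^2 - 13*q - 15)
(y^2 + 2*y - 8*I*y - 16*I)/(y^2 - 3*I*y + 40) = (y + 2)/(y + 5*I)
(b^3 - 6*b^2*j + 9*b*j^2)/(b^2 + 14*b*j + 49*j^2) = b*(b^2 - 6*b*j + 9*j^2)/(b^2 + 14*b*j + 49*j^2)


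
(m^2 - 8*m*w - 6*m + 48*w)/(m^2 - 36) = (m - 8*w)/(m + 6)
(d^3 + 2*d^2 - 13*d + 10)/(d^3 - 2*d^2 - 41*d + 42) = (d^2 + 3*d - 10)/(d^2 - d - 42)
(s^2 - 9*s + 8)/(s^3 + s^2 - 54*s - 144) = (s - 1)/(s^2 + 9*s + 18)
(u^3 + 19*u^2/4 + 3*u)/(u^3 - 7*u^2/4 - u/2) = (4*u^2 + 19*u + 12)/(4*u^2 - 7*u - 2)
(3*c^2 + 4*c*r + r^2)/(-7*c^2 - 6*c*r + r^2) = (3*c + r)/(-7*c + r)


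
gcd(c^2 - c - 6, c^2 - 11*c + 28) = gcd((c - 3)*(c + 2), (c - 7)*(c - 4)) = 1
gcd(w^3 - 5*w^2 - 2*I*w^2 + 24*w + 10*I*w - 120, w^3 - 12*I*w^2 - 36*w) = w - 6*I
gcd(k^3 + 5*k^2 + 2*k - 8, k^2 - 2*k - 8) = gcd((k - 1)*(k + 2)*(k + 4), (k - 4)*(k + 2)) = k + 2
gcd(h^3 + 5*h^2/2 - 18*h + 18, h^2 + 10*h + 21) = 1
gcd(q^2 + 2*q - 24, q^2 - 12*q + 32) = q - 4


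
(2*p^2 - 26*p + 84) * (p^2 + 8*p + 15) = 2*p^4 - 10*p^3 - 94*p^2 + 282*p + 1260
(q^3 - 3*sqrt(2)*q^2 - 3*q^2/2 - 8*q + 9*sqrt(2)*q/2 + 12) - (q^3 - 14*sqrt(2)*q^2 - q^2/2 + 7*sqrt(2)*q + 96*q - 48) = -q^2 + 11*sqrt(2)*q^2 - 104*q - 5*sqrt(2)*q/2 + 60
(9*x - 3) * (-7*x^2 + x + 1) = -63*x^3 + 30*x^2 + 6*x - 3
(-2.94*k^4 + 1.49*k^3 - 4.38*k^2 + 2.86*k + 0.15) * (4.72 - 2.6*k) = 7.644*k^5 - 17.7508*k^4 + 18.4208*k^3 - 28.1096*k^2 + 13.1092*k + 0.708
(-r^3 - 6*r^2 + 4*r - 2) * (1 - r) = r^4 + 5*r^3 - 10*r^2 + 6*r - 2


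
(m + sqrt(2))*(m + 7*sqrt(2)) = m^2 + 8*sqrt(2)*m + 14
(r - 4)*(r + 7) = r^2 + 3*r - 28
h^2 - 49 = (h - 7)*(h + 7)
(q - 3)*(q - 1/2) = q^2 - 7*q/2 + 3/2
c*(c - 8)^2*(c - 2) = c^4 - 18*c^3 + 96*c^2 - 128*c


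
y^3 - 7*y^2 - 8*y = y*(y - 8)*(y + 1)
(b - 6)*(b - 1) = b^2 - 7*b + 6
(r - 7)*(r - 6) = r^2 - 13*r + 42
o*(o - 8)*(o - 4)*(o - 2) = o^4 - 14*o^3 + 56*o^2 - 64*o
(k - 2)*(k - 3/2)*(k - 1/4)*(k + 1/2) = k^4 - 13*k^3/4 + 2*k^2 + 19*k/16 - 3/8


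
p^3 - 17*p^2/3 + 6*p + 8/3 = (p - 4)*(p - 2)*(p + 1/3)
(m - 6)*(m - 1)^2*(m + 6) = m^4 - 2*m^3 - 35*m^2 + 72*m - 36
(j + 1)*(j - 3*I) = j^2 + j - 3*I*j - 3*I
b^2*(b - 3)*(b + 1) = b^4 - 2*b^3 - 3*b^2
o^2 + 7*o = o*(o + 7)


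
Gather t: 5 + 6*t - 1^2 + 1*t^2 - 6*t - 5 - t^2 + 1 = 0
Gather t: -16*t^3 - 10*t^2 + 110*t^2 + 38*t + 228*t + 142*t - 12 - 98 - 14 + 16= -16*t^3 + 100*t^2 + 408*t - 108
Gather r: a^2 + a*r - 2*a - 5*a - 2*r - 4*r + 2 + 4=a^2 - 7*a + r*(a - 6) + 6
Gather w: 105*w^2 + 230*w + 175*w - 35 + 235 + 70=105*w^2 + 405*w + 270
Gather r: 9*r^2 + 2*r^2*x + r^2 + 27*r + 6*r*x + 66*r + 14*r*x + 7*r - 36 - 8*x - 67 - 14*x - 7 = r^2*(2*x + 10) + r*(20*x + 100) - 22*x - 110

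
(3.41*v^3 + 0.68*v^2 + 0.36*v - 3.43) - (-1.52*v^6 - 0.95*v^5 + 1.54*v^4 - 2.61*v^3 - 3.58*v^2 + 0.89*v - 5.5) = 1.52*v^6 + 0.95*v^5 - 1.54*v^4 + 6.02*v^3 + 4.26*v^2 - 0.53*v + 2.07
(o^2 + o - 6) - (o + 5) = o^2 - 11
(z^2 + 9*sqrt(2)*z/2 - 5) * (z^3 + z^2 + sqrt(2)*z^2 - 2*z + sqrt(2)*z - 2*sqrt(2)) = z^5 + z^4 + 11*sqrt(2)*z^4/2 + 2*z^3 + 11*sqrt(2)*z^3/2 - 16*sqrt(2)*z^2 + 4*z^2 - 8*z - 5*sqrt(2)*z + 10*sqrt(2)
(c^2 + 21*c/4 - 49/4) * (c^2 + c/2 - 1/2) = c^4 + 23*c^3/4 - 81*c^2/8 - 35*c/4 + 49/8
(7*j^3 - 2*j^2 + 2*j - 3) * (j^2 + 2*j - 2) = 7*j^5 + 12*j^4 - 16*j^3 + 5*j^2 - 10*j + 6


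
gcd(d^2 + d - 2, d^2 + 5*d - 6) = d - 1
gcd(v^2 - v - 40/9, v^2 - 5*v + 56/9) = v - 8/3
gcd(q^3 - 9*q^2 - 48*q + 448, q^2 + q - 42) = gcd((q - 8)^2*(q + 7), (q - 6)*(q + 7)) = q + 7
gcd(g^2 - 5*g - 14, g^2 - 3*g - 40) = 1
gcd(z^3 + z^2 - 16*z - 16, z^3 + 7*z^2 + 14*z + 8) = z^2 + 5*z + 4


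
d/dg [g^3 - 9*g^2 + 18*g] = 3*g^2 - 18*g + 18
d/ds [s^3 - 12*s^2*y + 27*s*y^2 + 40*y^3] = 3*s^2 - 24*s*y + 27*y^2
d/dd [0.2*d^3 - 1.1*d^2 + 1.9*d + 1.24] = 0.6*d^2 - 2.2*d + 1.9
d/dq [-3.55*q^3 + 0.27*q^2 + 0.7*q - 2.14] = -10.65*q^2 + 0.54*q + 0.7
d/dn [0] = 0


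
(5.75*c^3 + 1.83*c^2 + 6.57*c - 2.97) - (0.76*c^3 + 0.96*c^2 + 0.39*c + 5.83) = 4.99*c^3 + 0.87*c^2 + 6.18*c - 8.8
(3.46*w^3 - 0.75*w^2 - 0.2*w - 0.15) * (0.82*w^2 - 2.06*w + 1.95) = 2.8372*w^5 - 7.7426*w^4 + 8.128*w^3 - 1.1735*w^2 - 0.081*w - 0.2925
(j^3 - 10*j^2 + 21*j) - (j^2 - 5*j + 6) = j^3 - 11*j^2 + 26*j - 6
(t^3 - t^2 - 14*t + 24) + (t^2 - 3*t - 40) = t^3 - 17*t - 16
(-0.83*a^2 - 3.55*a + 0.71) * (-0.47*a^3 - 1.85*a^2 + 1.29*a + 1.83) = 0.3901*a^5 + 3.204*a^4 + 5.1631*a^3 - 7.4119*a^2 - 5.5806*a + 1.2993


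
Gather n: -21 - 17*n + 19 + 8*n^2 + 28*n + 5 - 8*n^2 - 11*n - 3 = 0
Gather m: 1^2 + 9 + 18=28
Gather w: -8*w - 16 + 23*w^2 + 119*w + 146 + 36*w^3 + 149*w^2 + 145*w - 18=36*w^3 + 172*w^2 + 256*w + 112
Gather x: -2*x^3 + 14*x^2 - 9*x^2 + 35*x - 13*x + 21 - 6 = -2*x^3 + 5*x^2 + 22*x + 15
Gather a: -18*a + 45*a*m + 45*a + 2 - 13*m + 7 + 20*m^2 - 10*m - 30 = a*(45*m + 27) + 20*m^2 - 23*m - 21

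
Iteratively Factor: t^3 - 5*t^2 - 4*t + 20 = (t - 5)*(t^2 - 4) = (t - 5)*(t - 2)*(t + 2)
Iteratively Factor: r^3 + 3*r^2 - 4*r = (r + 4)*(r^2 - r) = (r - 1)*(r + 4)*(r)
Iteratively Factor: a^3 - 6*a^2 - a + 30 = (a - 3)*(a^2 - 3*a - 10) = (a - 5)*(a - 3)*(a + 2)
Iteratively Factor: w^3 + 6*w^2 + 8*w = (w + 2)*(w^2 + 4*w) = (w + 2)*(w + 4)*(w)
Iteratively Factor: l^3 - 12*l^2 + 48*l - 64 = (l - 4)*(l^2 - 8*l + 16) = (l - 4)^2*(l - 4)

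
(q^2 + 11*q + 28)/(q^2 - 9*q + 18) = (q^2 + 11*q + 28)/(q^2 - 9*q + 18)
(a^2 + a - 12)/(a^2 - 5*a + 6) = (a + 4)/(a - 2)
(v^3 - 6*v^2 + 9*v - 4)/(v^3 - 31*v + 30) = (v^2 - 5*v + 4)/(v^2 + v - 30)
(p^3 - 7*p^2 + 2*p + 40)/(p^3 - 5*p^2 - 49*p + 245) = (p^2 - 2*p - 8)/(p^2 - 49)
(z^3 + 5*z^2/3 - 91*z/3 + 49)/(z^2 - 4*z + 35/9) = 3*(z^2 + 4*z - 21)/(3*z - 5)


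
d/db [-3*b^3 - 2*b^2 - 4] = b*(-9*b - 4)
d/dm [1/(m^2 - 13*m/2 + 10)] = 2*(13 - 4*m)/(2*m^2 - 13*m + 20)^2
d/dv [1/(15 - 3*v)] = 1/(3*(v - 5)^2)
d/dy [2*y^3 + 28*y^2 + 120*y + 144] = 6*y^2 + 56*y + 120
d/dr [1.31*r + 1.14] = 1.31000000000000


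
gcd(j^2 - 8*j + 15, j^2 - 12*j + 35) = j - 5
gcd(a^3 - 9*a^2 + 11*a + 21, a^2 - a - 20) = 1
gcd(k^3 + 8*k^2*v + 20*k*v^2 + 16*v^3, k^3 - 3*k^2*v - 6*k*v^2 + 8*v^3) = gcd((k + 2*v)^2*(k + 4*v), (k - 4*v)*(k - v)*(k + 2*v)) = k + 2*v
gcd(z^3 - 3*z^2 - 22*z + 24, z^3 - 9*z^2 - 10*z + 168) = z^2 - 2*z - 24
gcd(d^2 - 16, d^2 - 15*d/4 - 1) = d - 4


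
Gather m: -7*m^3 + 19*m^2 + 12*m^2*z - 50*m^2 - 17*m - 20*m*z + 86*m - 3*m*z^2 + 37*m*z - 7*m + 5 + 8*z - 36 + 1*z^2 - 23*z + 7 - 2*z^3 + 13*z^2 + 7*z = -7*m^3 + m^2*(12*z - 31) + m*(-3*z^2 + 17*z + 62) - 2*z^3 + 14*z^2 - 8*z - 24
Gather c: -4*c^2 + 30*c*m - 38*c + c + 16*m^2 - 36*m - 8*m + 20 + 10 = -4*c^2 + c*(30*m - 37) + 16*m^2 - 44*m + 30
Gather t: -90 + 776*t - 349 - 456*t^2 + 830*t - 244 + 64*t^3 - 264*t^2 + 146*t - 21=64*t^3 - 720*t^2 + 1752*t - 704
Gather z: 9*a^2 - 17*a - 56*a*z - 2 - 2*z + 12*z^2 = 9*a^2 - 17*a + 12*z^2 + z*(-56*a - 2) - 2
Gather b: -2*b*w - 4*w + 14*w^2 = -2*b*w + 14*w^2 - 4*w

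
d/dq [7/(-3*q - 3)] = 7/(3*(q + 1)^2)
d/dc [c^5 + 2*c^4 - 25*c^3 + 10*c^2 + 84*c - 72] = 5*c^4 + 8*c^3 - 75*c^2 + 20*c + 84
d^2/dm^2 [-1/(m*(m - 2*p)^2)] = 2*(-3*m^2 - 2*m*(m - 2*p) - (m - 2*p)^2)/(m^3*(m - 2*p)^4)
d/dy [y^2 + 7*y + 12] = 2*y + 7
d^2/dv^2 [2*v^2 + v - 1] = 4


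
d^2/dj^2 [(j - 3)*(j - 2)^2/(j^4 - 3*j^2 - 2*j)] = 2*(j^4 - 17*j^3 + 36*j^2 + 24*j + 6)/(j^3*(j^4 + 4*j^3 + 6*j^2 + 4*j + 1))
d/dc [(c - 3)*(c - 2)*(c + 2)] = 3*c^2 - 6*c - 4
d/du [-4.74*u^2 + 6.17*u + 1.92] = 6.17 - 9.48*u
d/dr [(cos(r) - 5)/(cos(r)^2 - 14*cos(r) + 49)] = (cos(r) - 3)*sin(r)/(cos(r) - 7)^3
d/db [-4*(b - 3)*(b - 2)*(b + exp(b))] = -4*b^2*exp(b) - 12*b^2 + 12*b*exp(b) + 40*b - 4*exp(b) - 24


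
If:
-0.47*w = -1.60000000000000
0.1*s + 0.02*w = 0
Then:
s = -0.68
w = 3.40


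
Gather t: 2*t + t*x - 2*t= t*x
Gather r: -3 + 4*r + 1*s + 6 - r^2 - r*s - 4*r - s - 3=-r^2 - r*s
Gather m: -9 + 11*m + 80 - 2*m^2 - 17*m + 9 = -2*m^2 - 6*m + 80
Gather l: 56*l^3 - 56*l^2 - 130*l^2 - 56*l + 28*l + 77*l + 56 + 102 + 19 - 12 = 56*l^3 - 186*l^2 + 49*l + 165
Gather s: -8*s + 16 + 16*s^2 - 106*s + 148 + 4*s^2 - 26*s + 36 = 20*s^2 - 140*s + 200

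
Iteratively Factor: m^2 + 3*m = (m + 3)*(m)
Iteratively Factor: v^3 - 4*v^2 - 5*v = (v + 1)*(v^2 - 5*v) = v*(v + 1)*(v - 5)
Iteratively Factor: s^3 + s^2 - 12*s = (s + 4)*(s^2 - 3*s) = s*(s + 4)*(s - 3)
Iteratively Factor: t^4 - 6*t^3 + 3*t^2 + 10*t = (t)*(t^3 - 6*t^2 + 3*t + 10) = t*(t + 1)*(t^2 - 7*t + 10) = t*(t - 2)*(t + 1)*(t - 5)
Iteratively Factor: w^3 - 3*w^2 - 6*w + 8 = (w - 4)*(w^2 + w - 2) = (w - 4)*(w + 2)*(w - 1)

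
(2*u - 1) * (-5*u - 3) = -10*u^2 - u + 3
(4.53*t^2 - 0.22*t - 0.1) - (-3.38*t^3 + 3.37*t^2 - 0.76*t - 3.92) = 3.38*t^3 + 1.16*t^2 + 0.54*t + 3.82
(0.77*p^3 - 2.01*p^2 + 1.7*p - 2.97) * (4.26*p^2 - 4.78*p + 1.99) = 3.2802*p^5 - 12.2432*p^4 + 18.3821*p^3 - 24.7781*p^2 + 17.5796*p - 5.9103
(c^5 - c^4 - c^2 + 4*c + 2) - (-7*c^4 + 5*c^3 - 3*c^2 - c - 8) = c^5 + 6*c^4 - 5*c^3 + 2*c^2 + 5*c + 10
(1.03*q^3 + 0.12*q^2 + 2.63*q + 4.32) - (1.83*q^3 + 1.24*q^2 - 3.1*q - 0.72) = -0.8*q^3 - 1.12*q^2 + 5.73*q + 5.04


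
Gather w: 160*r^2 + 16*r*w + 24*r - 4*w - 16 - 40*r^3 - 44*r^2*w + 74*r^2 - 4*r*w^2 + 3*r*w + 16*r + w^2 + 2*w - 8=-40*r^3 + 234*r^2 + 40*r + w^2*(1 - 4*r) + w*(-44*r^2 + 19*r - 2) - 24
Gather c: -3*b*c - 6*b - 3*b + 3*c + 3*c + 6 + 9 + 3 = -9*b + c*(6 - 3*b) + 18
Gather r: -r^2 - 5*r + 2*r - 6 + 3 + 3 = -r^2 - 3*r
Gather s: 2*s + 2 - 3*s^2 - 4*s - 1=-3*s^2 - 2*s + 1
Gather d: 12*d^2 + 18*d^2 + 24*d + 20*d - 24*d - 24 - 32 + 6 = 30*d^2 + 20*d - 50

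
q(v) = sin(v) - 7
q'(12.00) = 0.84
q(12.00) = -7.54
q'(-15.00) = -0.76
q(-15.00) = -7.65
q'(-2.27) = -0.64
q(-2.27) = -7.77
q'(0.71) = 0.76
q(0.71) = -6.35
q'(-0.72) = 0.75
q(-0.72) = -7.66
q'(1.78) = -0.21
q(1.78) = -6.02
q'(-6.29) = 1.00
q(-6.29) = -7.01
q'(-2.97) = -0.99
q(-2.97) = -7.17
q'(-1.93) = -0.35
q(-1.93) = -7.94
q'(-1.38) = 0.19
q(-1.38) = -7.98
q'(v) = cos(v)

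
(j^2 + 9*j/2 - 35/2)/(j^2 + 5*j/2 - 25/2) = (j + 7)/(j + 5)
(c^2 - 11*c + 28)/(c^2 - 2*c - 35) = (c - 4)/(c + 5)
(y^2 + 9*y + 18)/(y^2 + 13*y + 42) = (y + 3)/(y + 7)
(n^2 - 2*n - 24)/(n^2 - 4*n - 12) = (n + 4)/(n + 2)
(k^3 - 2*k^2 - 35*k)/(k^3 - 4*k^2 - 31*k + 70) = k/(k - 2)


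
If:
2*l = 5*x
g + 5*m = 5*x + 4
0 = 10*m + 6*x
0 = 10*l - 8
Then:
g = 164/25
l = 4/5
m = -24/125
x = 8/25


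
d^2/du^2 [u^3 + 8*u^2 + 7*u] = 6*u + 16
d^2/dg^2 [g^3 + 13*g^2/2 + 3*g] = 6*g + 13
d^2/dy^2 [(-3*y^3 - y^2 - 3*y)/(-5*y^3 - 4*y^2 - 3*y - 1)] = 2*(-35*y^6 + 90*y^5 + 45*y^4 - 29*y^3 - 75*y^2 - 27*y - 8)/(125*y^9 + 300*y^8 + 465*y^7 + 499*y^6 + 399*y^5 + 246*y^4 + 114*y^3 + 39*y^2 + 9*y + 1)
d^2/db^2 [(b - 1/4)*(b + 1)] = 2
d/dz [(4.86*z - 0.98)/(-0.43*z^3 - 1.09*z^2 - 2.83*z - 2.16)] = (4.1796*z^3 + 4.0332*z^2 - 2.1364*z - 13.271)/(0.1849*z^6 + 0.9374*z^5 + 3.6219*z^4 + 8.027*z^3 + 12.7177*z^2 + 12.2256*z + 4.6656)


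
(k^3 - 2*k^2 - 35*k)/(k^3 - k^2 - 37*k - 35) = k/(k + 1)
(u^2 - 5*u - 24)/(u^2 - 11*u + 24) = (u + 3)/(u - 3)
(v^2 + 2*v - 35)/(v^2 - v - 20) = (v + 7)/(v + 4)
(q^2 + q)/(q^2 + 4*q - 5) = q*(q + 1)/(q^2 + 4*q - 5)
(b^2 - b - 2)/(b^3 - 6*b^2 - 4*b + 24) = (b + 1)/(b^2 - 4*b - 12)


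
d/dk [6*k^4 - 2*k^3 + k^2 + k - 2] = 24*k^3 - 6*k^2 + 2*k + 1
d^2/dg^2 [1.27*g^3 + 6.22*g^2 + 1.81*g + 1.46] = 7.62*g + 12.44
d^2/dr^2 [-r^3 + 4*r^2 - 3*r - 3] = 8 - 6*r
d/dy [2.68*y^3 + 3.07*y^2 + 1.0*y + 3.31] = 8.04*y^2 + 6.14*y + 1.0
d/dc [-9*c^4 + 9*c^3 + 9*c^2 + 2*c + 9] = -36*c^3 + 27*c^2 + 18*c + 2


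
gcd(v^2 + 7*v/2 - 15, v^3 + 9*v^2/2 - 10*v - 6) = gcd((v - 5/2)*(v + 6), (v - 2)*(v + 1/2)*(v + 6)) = v + 6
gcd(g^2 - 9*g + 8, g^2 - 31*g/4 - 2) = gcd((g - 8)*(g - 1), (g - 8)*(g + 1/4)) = g - 8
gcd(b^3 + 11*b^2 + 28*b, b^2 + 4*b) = b^2 + 4*b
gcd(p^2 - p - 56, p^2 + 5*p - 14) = p + 7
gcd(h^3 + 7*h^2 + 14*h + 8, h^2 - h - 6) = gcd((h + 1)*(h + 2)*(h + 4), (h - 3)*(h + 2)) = h + 2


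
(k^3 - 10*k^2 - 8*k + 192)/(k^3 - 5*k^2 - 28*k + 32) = (k - 6)/(k - 1)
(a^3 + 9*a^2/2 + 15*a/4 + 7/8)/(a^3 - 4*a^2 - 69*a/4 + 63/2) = (4*a^2 + 4*a + 1)/(2*(2*a^2 - 15*a + 18))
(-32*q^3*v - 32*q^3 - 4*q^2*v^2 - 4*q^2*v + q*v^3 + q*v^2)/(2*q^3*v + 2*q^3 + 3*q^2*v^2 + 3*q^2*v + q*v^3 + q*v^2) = (-32*q^2 - 4*q*v + v^2)/(2*q^2 + 3*q*v + v^2)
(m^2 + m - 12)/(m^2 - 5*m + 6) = (m + 4)/(m - 2)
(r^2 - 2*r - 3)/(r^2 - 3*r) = (r + 1)/r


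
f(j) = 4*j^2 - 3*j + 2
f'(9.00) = 69.00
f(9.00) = 299.00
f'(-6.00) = -51.00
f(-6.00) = 164.00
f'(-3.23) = -28.84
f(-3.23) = 53.42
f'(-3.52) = -31.16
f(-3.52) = 62.12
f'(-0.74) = -8.92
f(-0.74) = 6.41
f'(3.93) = 28.44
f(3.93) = 51.99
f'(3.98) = 28.84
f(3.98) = 53.42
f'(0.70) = 2.60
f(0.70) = 1.86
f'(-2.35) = -21.80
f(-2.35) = 31.14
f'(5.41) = 40.28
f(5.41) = 102.84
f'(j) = 8*j - 3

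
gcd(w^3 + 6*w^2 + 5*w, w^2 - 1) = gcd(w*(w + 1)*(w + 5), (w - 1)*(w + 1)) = w + 1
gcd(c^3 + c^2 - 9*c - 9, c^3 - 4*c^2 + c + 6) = c^2 - 2*c - 3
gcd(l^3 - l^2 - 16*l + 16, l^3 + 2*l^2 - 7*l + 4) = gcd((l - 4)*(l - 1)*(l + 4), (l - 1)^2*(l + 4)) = l^2 + 3*l - 4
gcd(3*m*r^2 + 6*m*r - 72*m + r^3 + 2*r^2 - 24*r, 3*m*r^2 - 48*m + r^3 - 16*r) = 3*m*r - 12*m + r^2 - 4*r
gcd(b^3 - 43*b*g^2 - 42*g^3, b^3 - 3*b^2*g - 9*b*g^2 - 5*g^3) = b + g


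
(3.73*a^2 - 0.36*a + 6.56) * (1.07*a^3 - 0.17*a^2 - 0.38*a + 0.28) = 3.9911*a^5 - 1.0193*a^4 + 5.663*a^3 + 0.066*a^2 - 2.5936*a + 1.8368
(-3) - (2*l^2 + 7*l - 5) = -2*l^2 - 7*l + 2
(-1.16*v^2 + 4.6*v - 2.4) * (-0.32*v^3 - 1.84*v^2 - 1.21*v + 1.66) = 0.3712*v^5 + 0.6624*v^4 - 6.2924*v^3 - 3.0756*v^2 + 10.54*v - 3.984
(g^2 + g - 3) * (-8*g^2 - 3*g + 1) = -8*g^4 - 11*g^3 + 22*g^2 + 10*g - 3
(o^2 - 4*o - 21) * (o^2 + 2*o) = o^4 - 2*o^3 - 29*o^2 - 42*o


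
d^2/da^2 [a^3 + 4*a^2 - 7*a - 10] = 6*a + 8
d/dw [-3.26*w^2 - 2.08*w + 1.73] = -6.52*w - 2.08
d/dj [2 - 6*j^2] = -12*j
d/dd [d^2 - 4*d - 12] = 2*d - 4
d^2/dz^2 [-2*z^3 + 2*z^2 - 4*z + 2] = 4 - 12*z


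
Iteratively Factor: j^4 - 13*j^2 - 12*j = (j + 1)*(j^3 - j^2 - 12*j) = j*(j + 1)*(j^2 - j - 12) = j*(j - 4)*(j + 1)*(j + 3)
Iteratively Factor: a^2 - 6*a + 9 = (a - 3)*(a - 3)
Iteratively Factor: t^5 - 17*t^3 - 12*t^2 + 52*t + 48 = (t - 4)*(t^4 + 4*t^3 - t^2 - 16*t - 12) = (t - 4)*(t + 2)*(t^3 + 2*t^2 - 5*t - 6) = (t - 4)*(t + 2)*(t + 3)*(t^2 - t - 2) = (t - 4)*(t - 2)*(t + 2)*(t + 3)*(t + 1)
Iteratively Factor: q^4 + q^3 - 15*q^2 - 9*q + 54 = (q - 2)*(q^3 + 3*q^2 - 9*q - 27) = (q - 2)*(q + 3)*(q^2 - 9) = (q - 3)*(q - 2)*(q + 3)*(q + 3)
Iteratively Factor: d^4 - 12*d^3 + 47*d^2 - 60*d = (d - 4)*(d^3 - 8*d^2 + 15*d) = d*(d - 4)*(d^2 - 8*d + 15) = d*(d - 4)*(d - 3)*(d - 5)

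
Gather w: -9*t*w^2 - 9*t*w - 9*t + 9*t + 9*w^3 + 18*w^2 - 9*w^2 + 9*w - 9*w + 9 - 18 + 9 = -9*t*w + 9*w^3 + w^2*(9 - 9*t)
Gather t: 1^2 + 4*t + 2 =4*t + 3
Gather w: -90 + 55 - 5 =-40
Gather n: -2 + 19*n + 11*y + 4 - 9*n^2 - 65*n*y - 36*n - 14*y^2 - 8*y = -9*n^2 + n*(-65*y - 17) - 14*y^2 + 3*y + 2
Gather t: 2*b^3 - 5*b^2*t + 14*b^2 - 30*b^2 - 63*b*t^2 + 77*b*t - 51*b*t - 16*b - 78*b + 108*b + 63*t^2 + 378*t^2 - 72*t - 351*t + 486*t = 2*b^3 - 16*b^2 + 14*b + t^2*(441 - 63*b) + t*(-5*b^2 + 26*b + 63)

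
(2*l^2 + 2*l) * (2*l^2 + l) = 4*l^4 + 6*l^3 + 2*l^2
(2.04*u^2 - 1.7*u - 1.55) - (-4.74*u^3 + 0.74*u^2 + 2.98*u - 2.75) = 4.74*u^3 + 1.3*u^2 - 4.68*u + 1.2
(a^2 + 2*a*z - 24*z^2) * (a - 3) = a^3 + 2*a^2*z - 3*a^2 - 24*a*z^2 - 6*a*z + 72*z^2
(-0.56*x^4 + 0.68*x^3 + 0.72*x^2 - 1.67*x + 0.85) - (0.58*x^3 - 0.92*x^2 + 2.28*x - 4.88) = -0.56*x^4 + 0.1*x^3 + 1.64*x^2 - 3.95*x + 5.73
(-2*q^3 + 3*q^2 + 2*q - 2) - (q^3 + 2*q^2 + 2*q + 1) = -3*q^3 + q^2 - 3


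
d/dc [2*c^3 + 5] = 6*c^2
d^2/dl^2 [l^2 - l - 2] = 2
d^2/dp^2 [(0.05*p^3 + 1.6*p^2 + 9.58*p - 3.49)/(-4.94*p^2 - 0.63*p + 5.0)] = (1.77635683940025e-15*p^5 + 5.6843418860808e-14*p^4 - 460.123626*p^3 + 274.836384*p^2 - 1362.086532*p + 34.822362)/(120.553784*p^6 + 46.122804*p^5 - 360.171942*p^4 - 93.115953*p^3 + 364.5465*p^2 + 47.25*p - 125.0)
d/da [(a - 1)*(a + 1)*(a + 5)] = 3*a^2 + 10*a - 1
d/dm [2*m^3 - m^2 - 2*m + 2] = 6*m^2 - 2*m - 2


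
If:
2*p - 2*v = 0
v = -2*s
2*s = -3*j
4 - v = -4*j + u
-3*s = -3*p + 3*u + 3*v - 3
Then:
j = 6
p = 18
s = -9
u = 10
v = 18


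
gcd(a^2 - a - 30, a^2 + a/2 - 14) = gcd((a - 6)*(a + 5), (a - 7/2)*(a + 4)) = 1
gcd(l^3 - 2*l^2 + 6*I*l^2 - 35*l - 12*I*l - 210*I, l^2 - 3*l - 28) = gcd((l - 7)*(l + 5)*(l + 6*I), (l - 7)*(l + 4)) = l - 7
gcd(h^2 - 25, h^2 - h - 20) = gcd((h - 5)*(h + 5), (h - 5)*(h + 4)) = h - 5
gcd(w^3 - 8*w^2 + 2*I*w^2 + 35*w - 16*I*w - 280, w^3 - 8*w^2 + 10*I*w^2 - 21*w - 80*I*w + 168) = w^2 + w*(-8 + 7*I) - 56*I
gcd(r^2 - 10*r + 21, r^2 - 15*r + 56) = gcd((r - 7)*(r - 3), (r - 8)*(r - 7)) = r - 7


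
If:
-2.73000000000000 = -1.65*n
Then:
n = 1.65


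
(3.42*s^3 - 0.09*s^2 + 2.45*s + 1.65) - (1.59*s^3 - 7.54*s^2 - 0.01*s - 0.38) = 1.83*s^3 + 7.45*s^2 + 2.46*s + 2.03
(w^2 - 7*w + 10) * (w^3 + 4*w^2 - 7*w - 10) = w^5 - 3*w^4 - 25*w^3 + 79*w^2 - 100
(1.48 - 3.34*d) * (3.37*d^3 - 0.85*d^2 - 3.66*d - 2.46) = -11.2558*d^4 + 7.8266*d^3 + 10.9664*d^2 + 2.7996*d - 3.6408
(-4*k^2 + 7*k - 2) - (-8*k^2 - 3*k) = 4*k^2 + 10*k - 2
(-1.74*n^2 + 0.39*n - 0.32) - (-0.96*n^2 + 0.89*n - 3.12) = -0.78*n^2 - 0.5*n + 2.8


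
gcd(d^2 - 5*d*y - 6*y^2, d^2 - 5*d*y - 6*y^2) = -d^2 + 5*d*y + 6*y^2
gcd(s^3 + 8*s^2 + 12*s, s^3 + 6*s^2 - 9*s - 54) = s + 6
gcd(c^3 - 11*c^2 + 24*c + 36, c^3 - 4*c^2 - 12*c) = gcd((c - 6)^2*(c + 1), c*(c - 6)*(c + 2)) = c - 6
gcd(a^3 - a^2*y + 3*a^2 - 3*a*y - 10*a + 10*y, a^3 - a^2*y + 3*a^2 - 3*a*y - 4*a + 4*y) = -a + y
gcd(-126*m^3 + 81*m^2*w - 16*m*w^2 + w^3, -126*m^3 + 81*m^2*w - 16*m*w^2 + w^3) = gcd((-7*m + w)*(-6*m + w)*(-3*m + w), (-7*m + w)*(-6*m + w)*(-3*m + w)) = -126*m^3 + 81*m^2*w - 16*m*w^2 + w^3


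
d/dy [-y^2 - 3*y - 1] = -2*y - 3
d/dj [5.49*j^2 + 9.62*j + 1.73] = 10.98*j + 9.62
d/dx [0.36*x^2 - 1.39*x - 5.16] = 0.72*x - 1.39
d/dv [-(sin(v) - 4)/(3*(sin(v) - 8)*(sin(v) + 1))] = (sin(v)^2 - 8*sin(v) + 36)*cos(v)/(3*(sin(v) - 8)^2*(sin(v) + 1)^2)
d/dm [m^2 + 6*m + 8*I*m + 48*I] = 2*m + 6 + 8*I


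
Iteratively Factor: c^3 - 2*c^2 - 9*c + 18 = (c - 3)*(c^2 + c - 6) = (c - 3)*(c - 2)*(c + 3)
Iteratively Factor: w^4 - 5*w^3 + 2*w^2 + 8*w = (w)*(w^3 - 5*w^2 + 2*w + 8) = w*(w - 2)*(w^2 - 3*w - 4) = w*(w - 4)*(w - 2)*(w + 1)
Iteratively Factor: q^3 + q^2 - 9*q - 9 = (q + 1)*(q^2 - 9) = (q - 3)*(q + 1)*(q + 3)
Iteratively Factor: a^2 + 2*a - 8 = (a + 4)*(a - 2)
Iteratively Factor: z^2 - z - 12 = (z + 3)*(z - 4)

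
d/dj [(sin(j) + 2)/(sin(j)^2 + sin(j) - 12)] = (-4*sin(j) + cos(j)^2 - 15)*cos(j)/(sin(j)^2 + sin(j) - 12)^2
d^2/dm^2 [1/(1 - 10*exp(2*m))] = (-400*exp(2*m) - 40)*exp(2*m)/(10*exp(2*m) - 1)^3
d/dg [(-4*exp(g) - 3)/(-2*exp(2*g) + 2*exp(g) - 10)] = (-(2*exp(g) - 1)*(4*exp(g) + 3) + 4*exp(2*g) - 4*exp(g) + 20)*exp(g)/(2*(exp(2*g) - exp(g) + 5)^2)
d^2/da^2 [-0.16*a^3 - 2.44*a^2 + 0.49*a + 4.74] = -0.96*a - 4.88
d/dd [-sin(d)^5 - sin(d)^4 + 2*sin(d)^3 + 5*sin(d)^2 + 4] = (-5*sin(d)^3 - 4*sin(d)^2 + 6*sin(d) + 10)*sin(d)*cos(d)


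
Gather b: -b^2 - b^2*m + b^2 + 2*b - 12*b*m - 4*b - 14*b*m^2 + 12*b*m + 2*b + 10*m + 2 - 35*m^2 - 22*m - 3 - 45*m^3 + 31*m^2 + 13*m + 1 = -b^2*m - 14*b*m^2 - 45*m^3 - 4*m^2 + m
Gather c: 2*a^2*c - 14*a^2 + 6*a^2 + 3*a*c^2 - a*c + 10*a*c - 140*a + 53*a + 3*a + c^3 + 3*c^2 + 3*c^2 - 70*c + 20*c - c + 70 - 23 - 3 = -8*a^2 - 84*a + c^3 + c^2*(3*a + 6) + c*(2*a^2 + 9*a - 51) + 44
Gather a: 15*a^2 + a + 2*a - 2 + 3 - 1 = 15*a^2 + 3*a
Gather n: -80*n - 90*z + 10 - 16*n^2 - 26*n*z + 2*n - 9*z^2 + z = -16*n^2 + n*(-26*z - 78) - 9*z^2 - 89*z + 10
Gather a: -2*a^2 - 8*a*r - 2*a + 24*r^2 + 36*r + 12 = -2*a^2 + a*(-8*r - 2) + 24*r^2 + 36*r + 12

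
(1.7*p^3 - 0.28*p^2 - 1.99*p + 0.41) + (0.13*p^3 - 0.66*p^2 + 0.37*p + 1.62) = 1.83*p^3 - 0.94*p^2 - 1.62*p + 2.03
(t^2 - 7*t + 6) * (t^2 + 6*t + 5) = t^4 - t^3 - 31*t^2 + t + 30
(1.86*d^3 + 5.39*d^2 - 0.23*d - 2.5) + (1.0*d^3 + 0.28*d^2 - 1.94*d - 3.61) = 2.86*d^3 + 5.67*d^2 - 2.17*d - 6.11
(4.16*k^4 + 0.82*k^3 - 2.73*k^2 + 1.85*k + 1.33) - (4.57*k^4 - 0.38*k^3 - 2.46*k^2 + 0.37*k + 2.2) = -0.41*k^4 + 1.2*k^3 - 0.27*k^2 + 1.48*k - 0.87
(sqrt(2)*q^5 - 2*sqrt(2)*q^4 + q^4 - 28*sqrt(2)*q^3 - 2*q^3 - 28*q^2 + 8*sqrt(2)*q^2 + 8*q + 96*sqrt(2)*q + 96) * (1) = sqrt(2)*q^5 - 2*sqrt(2)*q^4 + q^4 - 28*sqrt(2)*q^3 - 2*q^3 - 28*q^2 + 8*sqrt(2)*q^2 + 8*q + 96*sqrt(2)*q + 96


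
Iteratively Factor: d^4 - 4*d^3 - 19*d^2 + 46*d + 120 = (d - 5)*(d^3 + d^2 - 14*d - 24) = (d - 5)*(d + 2)*(d^2 - d - 12) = (d - 5)*(d + 2)*(d + 3)*(d - 4)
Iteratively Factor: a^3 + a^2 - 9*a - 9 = (a + 1)*(a^2 - 9) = (a - 3)*(a + 1)*(a + 3)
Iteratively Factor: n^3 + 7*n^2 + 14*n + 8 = (n + 4)*(n^2 + 3*n + 2) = (n + 1)*(n + 4)*(n + 2)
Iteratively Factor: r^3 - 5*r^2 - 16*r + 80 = (r - 4)*(r^2 - r - 20) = (r - 4)*(r + 4)*(r - 5)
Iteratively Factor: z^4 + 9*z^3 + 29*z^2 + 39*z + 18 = (z + 3)*(z^3 + 6*z^2 + 11*z + 6) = (z + 2)*(z + 3)*(z^2 + 4*z + 3) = (z + 1)*(z + 2)*(z + 3)*(z + 3)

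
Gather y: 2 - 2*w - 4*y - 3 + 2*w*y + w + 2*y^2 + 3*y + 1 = -w + 2*y^2 + y*(2*w - 1)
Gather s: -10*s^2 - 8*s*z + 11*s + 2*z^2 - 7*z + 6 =-10*s^2 + s*(11 - 8*z) + 2*z^2 - 7*z + 6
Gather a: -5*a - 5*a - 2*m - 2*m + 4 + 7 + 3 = -10*a - 4*m + 14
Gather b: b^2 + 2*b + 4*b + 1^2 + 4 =b^2 + 6*b + 5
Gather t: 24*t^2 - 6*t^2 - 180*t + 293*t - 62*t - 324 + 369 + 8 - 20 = 18*t^2 + 51*t + 33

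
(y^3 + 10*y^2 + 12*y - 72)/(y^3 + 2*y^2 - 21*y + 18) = (y^2 + 4*y - 12)/(y^2 - 4*y + 3)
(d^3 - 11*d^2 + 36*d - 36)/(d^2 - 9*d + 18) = d - 2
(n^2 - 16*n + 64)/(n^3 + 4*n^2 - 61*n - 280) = (n - 8)/(n^2 + 12*n + 35)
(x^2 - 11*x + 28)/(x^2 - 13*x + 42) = (x - 4)/(x - 6)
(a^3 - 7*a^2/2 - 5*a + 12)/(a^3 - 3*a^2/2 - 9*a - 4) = (2*a - 3)/(2*a + 1)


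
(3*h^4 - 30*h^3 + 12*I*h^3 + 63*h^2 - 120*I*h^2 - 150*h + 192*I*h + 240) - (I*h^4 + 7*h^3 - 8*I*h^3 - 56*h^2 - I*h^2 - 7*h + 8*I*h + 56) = 3*h^4 - I*h^4 - 37*h^3 + 20*I*h^3 + 119*h^2 - 119*I*h^2 - 143*h + 184*I*h + 184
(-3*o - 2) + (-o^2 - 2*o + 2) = -o^2 - 5*o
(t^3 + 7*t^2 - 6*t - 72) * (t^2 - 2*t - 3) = t^5 + 5*t^4 - 23*t^3 - 81*t^2 + 162*t + 216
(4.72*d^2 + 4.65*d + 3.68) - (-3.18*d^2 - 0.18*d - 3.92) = 7.9*d^2 + 4.83*d + 7.6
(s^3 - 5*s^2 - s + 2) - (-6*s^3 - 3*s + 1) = 7*s^3 - 5*s^2 + 2*s + 1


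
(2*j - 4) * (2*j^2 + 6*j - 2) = 4*j^3 + 4*j^2 - 28*j + 8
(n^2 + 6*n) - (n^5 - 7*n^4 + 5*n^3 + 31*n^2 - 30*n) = -n^5 + 7*n^4 - 5*n^3 - 30*n^2 + 36*n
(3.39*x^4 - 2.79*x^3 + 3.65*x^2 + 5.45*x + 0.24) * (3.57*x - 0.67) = 12.1023*x^5 - 12.2316*x^4 + 14.8998*x^3 + 17.011*x^2 - 2.7947*x - 0.1608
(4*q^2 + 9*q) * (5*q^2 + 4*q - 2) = 20*q^4 + 61*q^3 + 28*q^2 - 18*q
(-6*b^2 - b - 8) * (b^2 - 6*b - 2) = -6*b^4 + 35*b^3 + 10*b^2 + 50*b + 16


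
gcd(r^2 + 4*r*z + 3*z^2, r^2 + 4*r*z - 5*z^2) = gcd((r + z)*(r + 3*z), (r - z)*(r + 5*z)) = 1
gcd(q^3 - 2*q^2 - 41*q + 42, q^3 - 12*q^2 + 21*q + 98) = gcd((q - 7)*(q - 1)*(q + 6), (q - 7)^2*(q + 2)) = q - 7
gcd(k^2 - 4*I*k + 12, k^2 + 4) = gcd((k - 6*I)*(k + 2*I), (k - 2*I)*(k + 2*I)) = k + 2*I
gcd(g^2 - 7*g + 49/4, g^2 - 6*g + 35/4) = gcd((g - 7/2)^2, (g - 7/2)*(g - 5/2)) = g - 7/2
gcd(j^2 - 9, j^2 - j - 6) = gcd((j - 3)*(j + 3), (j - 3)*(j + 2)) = j - 3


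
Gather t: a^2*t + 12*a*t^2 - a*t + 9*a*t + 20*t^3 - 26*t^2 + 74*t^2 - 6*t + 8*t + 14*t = 20*t^3 + t^2*(12*a + 48) + t*(a^2 + 8*a + 16)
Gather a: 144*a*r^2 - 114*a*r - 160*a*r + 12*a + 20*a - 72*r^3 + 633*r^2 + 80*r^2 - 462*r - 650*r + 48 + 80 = a*(144*r^2 - 274*r + 32) - 72*r^3 + 713*r^2 - 1112*r + 128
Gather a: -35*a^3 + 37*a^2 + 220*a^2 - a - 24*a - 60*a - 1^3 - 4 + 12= -35*a^3 + 257*a^2 - 85*a + 7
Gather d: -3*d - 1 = -3*d - 1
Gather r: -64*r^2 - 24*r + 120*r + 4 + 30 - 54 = -64*r^2 + 96*r - 20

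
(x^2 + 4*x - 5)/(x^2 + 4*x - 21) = (x^2 + 4*x - 5)/(x^2 + 4*x - 21)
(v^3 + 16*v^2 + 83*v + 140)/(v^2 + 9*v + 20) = v + 7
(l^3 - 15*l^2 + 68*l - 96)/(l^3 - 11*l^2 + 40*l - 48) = (l - 8)/(l - 4)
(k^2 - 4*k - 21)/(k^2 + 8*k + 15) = (k - 7)/(k + 5)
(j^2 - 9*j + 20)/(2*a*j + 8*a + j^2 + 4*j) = (j^2 - 9*j + 20)/(2*a*j + 8*a + j^2 + 4*j)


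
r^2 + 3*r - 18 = (r - 3)*(r + 6)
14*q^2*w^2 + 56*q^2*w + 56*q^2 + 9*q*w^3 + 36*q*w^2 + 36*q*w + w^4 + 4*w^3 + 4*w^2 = (2*q + w)*(7*q + w)*(w + 2)^2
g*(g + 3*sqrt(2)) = g^2 + 3*sqrt(2)*g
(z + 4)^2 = z^2 + 8*z + 16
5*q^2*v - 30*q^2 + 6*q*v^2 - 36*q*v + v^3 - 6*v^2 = (q + v)*(5*q + v)*(v - 6)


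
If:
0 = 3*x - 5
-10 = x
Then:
No Solution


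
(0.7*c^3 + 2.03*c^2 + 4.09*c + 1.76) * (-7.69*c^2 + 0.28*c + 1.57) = -5.383*c^5 - 15.4147*c^4 - 29.7847*c^3 - 9.2021*c^2 + 6.9141*c + 2.7632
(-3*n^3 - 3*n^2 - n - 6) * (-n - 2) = 3*n^4 + 9*n^3 + 7*n^2 + 8*n + 12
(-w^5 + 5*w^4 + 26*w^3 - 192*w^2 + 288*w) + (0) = -w^5 + 5*w^4 + 26*w^3 - 192*w^2 + 288*w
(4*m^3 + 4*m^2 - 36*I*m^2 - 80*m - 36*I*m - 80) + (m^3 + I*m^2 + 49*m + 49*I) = 5*m^3 + 4*m^2 - 35*I*m^2 - 31*m - 36*I*m - 80 + 49*I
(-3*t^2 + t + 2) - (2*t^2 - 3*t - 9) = -5*t^2 + 4*t + 11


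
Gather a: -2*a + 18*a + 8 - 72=16*a - 64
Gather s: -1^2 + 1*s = s - 1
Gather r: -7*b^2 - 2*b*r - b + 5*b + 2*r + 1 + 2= -7*b^2 + 4*b + r*(2 - 2*b) + 3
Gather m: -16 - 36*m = -36*m - 16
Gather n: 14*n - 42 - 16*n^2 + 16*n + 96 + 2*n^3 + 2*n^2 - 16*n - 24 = 2*n^3 - 14*n^2 + 14*n + 30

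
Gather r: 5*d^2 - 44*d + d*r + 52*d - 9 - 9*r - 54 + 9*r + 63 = 5*d^2 + d*r + 8*d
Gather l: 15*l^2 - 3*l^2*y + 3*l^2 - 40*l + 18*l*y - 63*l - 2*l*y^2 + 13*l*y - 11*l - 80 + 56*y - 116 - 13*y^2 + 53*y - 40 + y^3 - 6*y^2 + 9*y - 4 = l^2*(18 - 3*y) + l*(-2*y^2 + 31*y - 114) + y^3 - 19*y^2 + 118*y - 240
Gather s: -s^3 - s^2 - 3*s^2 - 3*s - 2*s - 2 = -s^3 - 4*s^2 - 5*s - 2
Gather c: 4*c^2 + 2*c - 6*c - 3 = 4*c^2 - 4*c - 3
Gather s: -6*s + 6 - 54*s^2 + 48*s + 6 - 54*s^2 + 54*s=-108*s^2 + 96*s + 12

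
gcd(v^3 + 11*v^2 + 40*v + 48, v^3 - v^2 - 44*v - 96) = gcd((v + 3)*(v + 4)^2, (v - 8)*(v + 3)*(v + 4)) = v^2 + 7*v + 12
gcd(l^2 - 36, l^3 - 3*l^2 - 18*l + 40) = 1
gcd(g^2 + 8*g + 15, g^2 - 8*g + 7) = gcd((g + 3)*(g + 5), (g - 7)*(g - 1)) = 1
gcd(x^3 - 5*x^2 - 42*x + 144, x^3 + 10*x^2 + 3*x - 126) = x^2 + 3*x - 18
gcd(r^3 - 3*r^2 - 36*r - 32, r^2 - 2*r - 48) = r - 8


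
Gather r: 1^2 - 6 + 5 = 0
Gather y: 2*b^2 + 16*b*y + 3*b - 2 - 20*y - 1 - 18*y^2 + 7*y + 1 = 2*b^2 + 3*b - 18*y^2 + y*(16*b - 13) - 2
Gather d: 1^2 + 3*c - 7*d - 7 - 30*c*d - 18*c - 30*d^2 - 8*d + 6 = -15*c - 30*d^2 + d*(-30*c - 15)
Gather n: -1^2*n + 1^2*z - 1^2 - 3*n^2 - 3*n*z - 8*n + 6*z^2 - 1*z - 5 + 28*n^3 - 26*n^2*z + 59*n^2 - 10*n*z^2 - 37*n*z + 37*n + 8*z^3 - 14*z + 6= 28*n^3 + n^2*(56 - 26*z) + n*(-10*z^2 - 40*z + 28) + 8*z^3 + 6*z^2 - 14*z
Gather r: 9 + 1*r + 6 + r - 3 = 2*r + 12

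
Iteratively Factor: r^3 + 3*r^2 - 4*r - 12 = (r + 2)*(r^2 + r - 6) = (r - 2)*(r + 2)*(r + 3)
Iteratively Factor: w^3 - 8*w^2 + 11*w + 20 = (w - 5)*(w^2 - 3*w - 4) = (w - 5)*(w - 4)*(w + 1)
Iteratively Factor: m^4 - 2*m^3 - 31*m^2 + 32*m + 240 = (m - 5)*(m^3 + 3*m^2 - 16*m - 48) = (m - 5)*(m - 4)*(m^2 + 7*m + 12) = (m - 5)*(m - 4)*(m + 4)*(m + 3)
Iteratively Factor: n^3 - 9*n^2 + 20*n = (n - 4)*(n^2 - 5*n) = n*(n - 4)*(n - 5)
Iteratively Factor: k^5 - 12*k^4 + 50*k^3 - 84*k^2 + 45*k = (k - 5)*(k^4 - 7*k^3 + 15*k^2 - 9*k) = k*(k - 5)*(k^3 - 7*k^2 + 15*k - 9) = k*(k - 5)*(k - 3)*(k^2 - 4*k + 3) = k*(k - 5)*(k - 3)^2*(k - 1)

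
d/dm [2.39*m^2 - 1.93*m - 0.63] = 4.78*m - 1.93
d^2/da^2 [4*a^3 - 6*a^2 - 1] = 24*a - 12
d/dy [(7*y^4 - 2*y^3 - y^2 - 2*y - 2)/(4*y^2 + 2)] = (14*y^5 - 2*y^4 + 14*y^3 - y^2 + 3*y - 1)/(4*y^4 + 4*y^2 + 1)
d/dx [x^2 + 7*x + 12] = 2*x + 7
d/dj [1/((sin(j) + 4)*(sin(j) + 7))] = -(2*sin(j) + 11)*cos(j)/((sin(j) + 4)^2*(sin(j) + 7)^2)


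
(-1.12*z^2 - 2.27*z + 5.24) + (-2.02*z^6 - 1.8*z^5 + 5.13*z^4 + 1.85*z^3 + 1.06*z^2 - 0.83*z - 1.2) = -2.02*z^6 - 1.8*z^5 + 5.13*z^4 + 1.85*z^3 - 0.0600000000000001*z^2 - 3.1*z + 4.04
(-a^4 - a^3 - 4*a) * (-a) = a^5 + a^4 + 4*a^2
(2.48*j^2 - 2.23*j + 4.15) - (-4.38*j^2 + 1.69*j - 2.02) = 6.86*j^2 - 3.92*j + 6.17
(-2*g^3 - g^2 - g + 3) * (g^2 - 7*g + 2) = -2*g^5 + 13*g^4 + 2*g^3 + 8*g^2 - 23*g + 6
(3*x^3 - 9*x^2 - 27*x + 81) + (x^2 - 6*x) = 3*x^3 - 8*x^2 - 33*x + 81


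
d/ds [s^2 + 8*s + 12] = 2*s + 8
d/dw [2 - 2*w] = -2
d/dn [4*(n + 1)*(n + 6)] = 8*n + 28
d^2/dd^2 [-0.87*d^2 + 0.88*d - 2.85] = -1.74000000000000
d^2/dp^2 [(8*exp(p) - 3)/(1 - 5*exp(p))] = (35*exp(p) + 7)*exp(p)/(125*exp(3*p) - 75*exp(2*p) + 15*exp(p) - 1)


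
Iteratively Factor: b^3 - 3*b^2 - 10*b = (b)*(b^2 - 3*b - 10) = b*(b - 5)*(b + 2)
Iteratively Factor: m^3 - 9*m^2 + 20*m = (m - 5)*(m^2 - 4*m) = m*(m - 5)*(m - 4)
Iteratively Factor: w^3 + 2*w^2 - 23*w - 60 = (w + 4)*(w^2 - 2*w - 15) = (w - 5)*(w + 4)*(w + 3)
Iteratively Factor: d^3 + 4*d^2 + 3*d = (d)*(d^2 + 4*d + 3) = d*(d + 1)*(d + 3)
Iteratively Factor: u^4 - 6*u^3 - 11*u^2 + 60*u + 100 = (u - 5)*(u^3 - u^2 - 16*u - 20) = (u - 5)^2*(u^2 + 4*u + 4) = (u - 5)^2*(u + 2)*(u + 2)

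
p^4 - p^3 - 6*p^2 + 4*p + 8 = (p - 2)^2*(p + 1)*(p + 2)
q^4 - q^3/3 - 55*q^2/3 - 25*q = q*(q - 5)*(q + 5/3)*(q + 3)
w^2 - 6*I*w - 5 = (w - 5*I)*(w - I)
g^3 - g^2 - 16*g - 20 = (g - 5)*(g + 2)^2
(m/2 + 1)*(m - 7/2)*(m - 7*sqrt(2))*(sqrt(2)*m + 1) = sqrt(2)*m^4/2 - 13*m^3/2 - 3*sqrt(2)*m^3/4 - 7*sqrt(2)*m^2 + 39*m^2/4 + 21*sqrt(2)*m/4 + 91*m/2 + 49*sqrt(2)/2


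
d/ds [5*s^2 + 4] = 10*s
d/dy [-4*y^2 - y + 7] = -8*y - 1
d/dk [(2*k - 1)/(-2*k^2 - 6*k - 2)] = (k^2 - k - 5/2)/(k^4 + 6*k^3 + 11*k^2 + 6*k + 1)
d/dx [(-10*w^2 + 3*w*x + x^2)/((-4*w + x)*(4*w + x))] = 3*w*(-16*w^2 - 4*w*x - x^2)/(256*w^4 - 32*w^2*x^2 + x^4)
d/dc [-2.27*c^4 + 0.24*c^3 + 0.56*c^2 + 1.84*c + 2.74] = -9.08*c^3 + 0.72*c^2 + 1.12*c + 1.84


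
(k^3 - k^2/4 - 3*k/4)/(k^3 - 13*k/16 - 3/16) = 4*k/(4*k + 1)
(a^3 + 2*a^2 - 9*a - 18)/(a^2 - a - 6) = a + 3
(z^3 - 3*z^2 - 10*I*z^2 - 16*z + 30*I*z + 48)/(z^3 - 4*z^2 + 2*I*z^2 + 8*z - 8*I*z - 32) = (z^2 - z*(3 + 8*I) + 24*I)/(z^2 + 4*z*(-1 + I) - 16*I)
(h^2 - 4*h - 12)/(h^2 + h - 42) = (h + 2)/(h + 7)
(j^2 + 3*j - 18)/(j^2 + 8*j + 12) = (j - 3)/(j + 2)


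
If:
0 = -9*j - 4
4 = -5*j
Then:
No Solution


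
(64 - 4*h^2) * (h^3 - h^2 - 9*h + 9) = -4*h^5 + 4*h^4 + 100*h^3 - 100*h^2 - 576*h + 576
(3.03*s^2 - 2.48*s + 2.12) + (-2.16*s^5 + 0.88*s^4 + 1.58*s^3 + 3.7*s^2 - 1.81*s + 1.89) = -2.16*s^5 + 0.88*s^4 + 1.58*s^3 + 6.73*s^2 - 4.29*s + 4.01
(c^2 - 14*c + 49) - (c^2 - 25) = 74 - 14*c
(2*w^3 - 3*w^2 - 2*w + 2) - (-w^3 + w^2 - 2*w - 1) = 3*w^3 - 4*w^2 + 3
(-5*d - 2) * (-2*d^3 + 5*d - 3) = 10*d^4 + 4*d^3 - 25*d^2 + 5*d + 6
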